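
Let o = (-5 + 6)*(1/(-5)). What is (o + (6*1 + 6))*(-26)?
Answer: -1534/5 ≈ -306.80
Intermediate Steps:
o = -1/5 (o = 1*(1*(-1/5)) = 1*(-1/5) = -1/5 ≈ -0.20000)
(o + (6*1 + 6))*(-26) = (-1/5 + (6*1 + 6))*(-26) = (-1/5 + (6 + 6))*(-26) = (-1/5 + 12)*(-26) = (59/5)*(-26) = -1534/5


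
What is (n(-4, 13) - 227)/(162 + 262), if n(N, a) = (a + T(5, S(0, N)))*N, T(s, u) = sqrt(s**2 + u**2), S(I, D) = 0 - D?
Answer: -279/424 - sqrt(41)/106 ≈ -0.71843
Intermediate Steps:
S(I, D) = -D
n(N, a) = N*(a + sqrt(25 + N**2)) (n(N, a) = (a + sqrt(5**2 + (-N)**2))*N = (a + sqrt(25 + N**2))*N = N*(a + sqrt(25 + N**2)))
(n(-4, 13) - 227)/(162 + 262) = (-4*(13 + sqrt(25 + (-4)**2)) - 227)/(162 + 262) = (-4*(13 + sqrt(25 + 16)) - 227)/424 = (-4*(13 + sqrt(41)) - 227)*(1/424) = ((-52 - 4*sqrt(41)) - 227)*(1/424) = (-279 - 4*sqrt(41))*(1/424) = -279/424 - sqrt(41)/106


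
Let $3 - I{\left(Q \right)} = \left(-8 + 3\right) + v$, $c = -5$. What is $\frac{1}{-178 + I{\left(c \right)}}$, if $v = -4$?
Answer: $- \frac{1}{166} \approx -0.0060241$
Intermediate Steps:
$I{\left(Q \right)} = 12$ ($I{\left(Q \right)} = 3 - \left(\left(-8 + 3\right) - 4\right) = 3 - \left(-5 - 4\right) = 3 - -9 = 3 + 9 = 12$)
$\frac{1}{-178 + I{\left(c \right)}} = \frac{1}{-178 + 12} = \frac{1}{-166} = - \frac{1}{166}$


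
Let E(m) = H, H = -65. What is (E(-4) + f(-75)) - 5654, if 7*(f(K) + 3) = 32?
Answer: -40022/7 ≈ -5717.4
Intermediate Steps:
f(K) = 11/7 (f(K) = -3 + (1/7)*32 = -3 + 32/7 = 11/7)
E(m) = -65
(E(-4) + f(-75)) - 5654 = (-65 + 11/7) - 5654 = -444/7 - 5654 = -40022/7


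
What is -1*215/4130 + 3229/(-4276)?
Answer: -1425511/1765988 ≈ -0.80720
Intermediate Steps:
-1*215/4130 + 3229/(-4276) = -215*1/4130 + 3229*(-1/4276) = -43/826 - 3229/4276 = -1425511/1765988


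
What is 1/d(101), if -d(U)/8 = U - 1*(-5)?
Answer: -1/848 ≈ -0.0011792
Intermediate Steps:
d(U) = -40 - 8*U (d(U) = -8*(U - 1*(-5)) = -8*(U + 5) = -8*(5 + U) = -40 - 8*U)
1/d(101) = 1/(-40 - 8*101) = 1/(-40 - 808) = 1/(-848) = -1/848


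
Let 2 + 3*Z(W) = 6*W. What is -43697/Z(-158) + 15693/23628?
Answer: 518721083/3741100 ≈ 138.65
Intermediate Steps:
Z(W) = -⅔ + 2*W (Z(W) = -⅔ + (6*W)/3 = -⅔ + 2*W)
-43697/Z(-158) + 15693/23628 = -43697/(-⅔ + 2*(-158)) + 15693/23628 = -43697/(-⅔ - 316) + 15693*(1/23628) = -43697/(-950/3) + 5231/7876 = -43697*(-3/950) + 5231/7876 = 131091/950 + 5231/7876 = 518721083/3741100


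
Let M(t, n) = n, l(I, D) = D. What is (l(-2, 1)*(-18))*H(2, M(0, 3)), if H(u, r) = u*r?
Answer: -108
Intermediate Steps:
H(u, r) = r*u
(l(-2, 1)*(-18))*H(2, M(0, 3)) = (1*(-18))*(3*2) = -18*6 = -108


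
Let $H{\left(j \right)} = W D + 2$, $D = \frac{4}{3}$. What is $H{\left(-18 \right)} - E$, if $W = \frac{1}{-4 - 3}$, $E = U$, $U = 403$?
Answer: $- \frac{8425}{21} \approx -401.19$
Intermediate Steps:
$E = 403$
$D = \frac{4}{3}$ ($D = 4 \cdot \frac{1}{3} = \frac{4}{3} \approx 1.3333$)
$W = - \frac{1}{7}$ ($W = \frac{1}{-7} = - \frac{1}{7} \approx -0.14286$)
$H{\left(j \right)} = \frac{38}{21}$ ($H{\left(j \right)} = \left(- \frac{1}{7}\right) \frac{4}{3} + 2 = - \frac{4}{21} + 2 = \frac{38}{21}$)
$H{\left(-18 \right)} - E = \frac{38}{21} - 403 = - \frac{8425}{21}$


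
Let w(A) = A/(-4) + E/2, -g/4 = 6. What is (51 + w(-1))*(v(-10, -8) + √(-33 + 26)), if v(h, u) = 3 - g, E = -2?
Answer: 5427/4 + 201*I*√7/4 ≈ 1356.8 + 132.95*I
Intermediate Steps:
g = -24 (g = -4*6 = -24)
v(h, u) = 27 (v(h, u) = 3 - 1*(-24) = 3 + 24 = 27)
w(A) = -1 - A/4 (w(A) = A/(-4) - 2/2 = A*(-¼) - 2*½ = -A/4 - 1 = -1 - A/4)
(51 + w(-1))*(v(-10, -8) + √(-33 + 26)) = (51 + (-1 - ¼*(-1)))*(27 + √(-33 + 26)) = (51 + (-1 + ¼))*(27 + √(-7)) = (51 - ¾)*(27 + I*√7) = 201*(27 + I*√7)/4 = 5427/4 + 201*I*√7/4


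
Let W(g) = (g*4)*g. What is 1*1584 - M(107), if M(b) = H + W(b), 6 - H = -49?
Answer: -44267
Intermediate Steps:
W(g) = 4*g² (W(g) = (4*g)*g = 4*g²)
H = 55 (H = 6 - 1*(-49) = 6 + 49 = 55)
M(b) = 55 + 4*b²
1*1584 - M(107) = 1*1584 - (55 + 4*107²) = 1584 - (55 + 4*11449) = 1584 - (55 + 45796) = 1584 - 1*45851 = 1584 - 45851 = -44267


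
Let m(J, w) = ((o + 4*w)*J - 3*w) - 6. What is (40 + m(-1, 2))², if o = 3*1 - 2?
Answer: 361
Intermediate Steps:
o = 1 (o = 3 - 2 = 1)
m(J, w) = -6 - 3*w + J*(1 + 4*w) (m(J, w) = ((1 + 4*w)*J - 3*w) - 6 = (J*(1 + 4*w) - 3*w) - 6 = (-3*w + J*(1 + 4*w)) - 6 = -6 - 3*w + J*(1 + 4*w))
(40 + m(-1, 2))² = (40 + (-6 - 1 - 3*2 + 4*(-1)*2))² = (40 + (-6 - 1 - 6 - 8))² = (40 - 21)² = 19² = 361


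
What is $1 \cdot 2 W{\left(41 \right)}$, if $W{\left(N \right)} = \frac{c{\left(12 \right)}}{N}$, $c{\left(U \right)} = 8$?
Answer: $\frac{16}{41} \approx 0.39024$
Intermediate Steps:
$W{\left(N \right)} = \frac{8}{N}$
$1 \cdot 2 W{\left(41 \right)} = 1 \cdot 2 \cdot \frac{8}{41} = 2 \cdot 8 \cdot \frac{1}{41} = 2 \cdot \frac{8}{41} = \frac{16}{41}$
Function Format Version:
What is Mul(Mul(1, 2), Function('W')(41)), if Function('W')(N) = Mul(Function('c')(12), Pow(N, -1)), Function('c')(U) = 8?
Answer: Rational(16, 41) ≈ 0.39024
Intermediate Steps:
Function('W')(N) = Mul(8, Pow(N, -1))
Mul(Mul(1, 2), Function('W')(41)) = Mul(Mul(1, 2), Mul(8, Pow(41, -1))) = Mul(2, Mul(8, Rational(1, 41))) = Mul(2, Rational(8, 41)) = Rational(16, 41)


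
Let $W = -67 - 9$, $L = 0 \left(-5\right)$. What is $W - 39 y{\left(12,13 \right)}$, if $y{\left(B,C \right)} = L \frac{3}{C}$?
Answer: $-76$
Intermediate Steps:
$L = 0$
$W = -76$
$y{\left(B,C \right)} = 0$ ($y{\left(B,C \right)} = 0 \frac{3}{C} = 0$)
$W - 39 y{\left(12,13 \right)} = -76 - 0 = -76 + 0 = -76$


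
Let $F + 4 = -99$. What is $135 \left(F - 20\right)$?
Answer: $-16605$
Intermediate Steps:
$F = -103$ ($F = -4 - 99 = -103$)
$135 \left(F - 20\right) = 135 \left(-103 - 20\right) = 135 \left(-123\right) = -16605$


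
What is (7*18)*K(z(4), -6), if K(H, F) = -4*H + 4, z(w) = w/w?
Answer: 0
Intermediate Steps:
z(w) = 1
K(H, F) = 4 - 4*H
(7*18)*K(z(4), -6) = (7*18)*(4 - 4*1) = 126*(4 - 4) = 126*0 = 0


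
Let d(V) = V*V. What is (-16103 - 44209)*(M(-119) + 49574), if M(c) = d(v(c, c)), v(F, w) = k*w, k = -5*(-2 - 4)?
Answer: -771660315888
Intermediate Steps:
k = 30 (k = -5*(-6) = 30)
v(F, w) = 30*w
d(V) = V²
M(c) = 900*c² (M(c) = (30*c)² = 900*c²)
(-16103 - 44209)*(M(-119) + 49574) = (-16103 - 44209)*(900*(-119)² + 49574) = -60312*(900*14161 + 49574) = -60312*(12744900 + 49574) = -60312*12794474 = -771660315888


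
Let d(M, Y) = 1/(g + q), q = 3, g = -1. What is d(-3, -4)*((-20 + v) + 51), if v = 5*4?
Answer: 51/2 ≈ 25.500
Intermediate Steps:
v = 20
d(M, Y) = ½ (d(M, Y) = 1/(-1 + 3) = 1/2 = ½)
d(-3, -4)*((-20 + v) + 51) = ((-20 + 20) + 51)/2 = (0 + 51)/2 = (½)*51 = 51/2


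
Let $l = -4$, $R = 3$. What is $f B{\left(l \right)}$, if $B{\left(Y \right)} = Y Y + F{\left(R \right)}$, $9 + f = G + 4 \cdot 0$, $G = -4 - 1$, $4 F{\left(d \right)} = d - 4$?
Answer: $- \frac{441}{2} \approx -220.5$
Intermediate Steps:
$F{\left(d \right)} = -1 + \frac{d}{4}$ ($F{\left(d \right)} = \frac{d - 4}{4} = \frac{-4 + d}{4} = -1 + \frac{d}{4}$)
$G = -5$ ($G = -4 - 1 = -5$)
$f = -14$ ($f = -9 + \left(-5 + 4 \cdot 0\right) = -9 + \left(-5 + 0\right) = -9 - 5 = -14$)
$B{\left(Y \right)} = - \frac{1}{4} + Y^{2}$ ($B{\left(Y \right)} = Y Y + \left(-1 + \frac{1}{4} \cdot 3\right) = Y^{2} + \left(-1 + \frac{3}{4}\right) = Y^{2} - \frac{1}{4} = - \frac{1}{4} + Y^{2}$)
$f B{\left(l \right)} = - 14 \left(- \frac{1}{4} + \left(-4\right)^{2}\right) = - 14 \left(- \frac{1}{4} + 16\right) = \left(-14\right) \frac{63}{4} = - \frac{441}{2}$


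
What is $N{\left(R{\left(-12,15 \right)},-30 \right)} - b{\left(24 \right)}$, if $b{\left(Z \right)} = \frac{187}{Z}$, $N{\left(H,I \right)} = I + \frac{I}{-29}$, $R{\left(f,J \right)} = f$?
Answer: $- \frac{25583}{696} \approx -36.757$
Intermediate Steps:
$N{\left(H,I \right)} = \frac{28 I}{29}$ ($N{\left(H,I \right)} = I + I \left(- \frac{1}{29}\right) = I - \frac{I}{29} = \frac{28 I}{29}$)
$N{\left(R{\left(-12,15 \right)},-30 \right)} - b{\left(24 \right)} = \frac{28}{29} \left(-30\right) - \frac{187}{24} = - \frac{840}{29} - 187 \cdot \frac{1}{24} = - \frac{840}{29} - \frac{187}{24} = - \frac{25583}{696}$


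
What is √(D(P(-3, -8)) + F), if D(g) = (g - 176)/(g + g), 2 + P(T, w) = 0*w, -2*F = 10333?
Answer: I*√5122 ≈ 71.568*I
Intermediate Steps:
F = -10333/2 (F = -½*10333 = -10333/2 ≈ -5166.5)
P(T, w) = -2 (P(T, w) = -2 + 0*w = -2 + 0 = -2)
D(g) = (-176 + g)/(2*g) (D(g) = (-176 + g)/((2*g)) = (-176 + g)*(1/(2*g)) = (-176 + g)/(2*g))
√(D(P(-3, -8)) + F) = √((½)*(-176 - 2)/(-2) - 10333/2) = √((½)*(-½)*(-178) - 10333/2) = √(89/2 - 10333/2) = √(-5122) = I*√5122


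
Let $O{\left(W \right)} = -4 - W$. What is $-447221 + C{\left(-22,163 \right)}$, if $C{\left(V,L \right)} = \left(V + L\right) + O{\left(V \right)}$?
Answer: $-447062$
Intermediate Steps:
$C{\left(V,L \right)} = -4 + L$ ($C{\left(V,L \right)} = \left(V + L\right) - \left(4 + V\right) = \left(L + V\right) - \left(4 + V\right) = -4 + L$)
$-447221 + C{\left(-22,163 \right)} = -447221 + \left(-4 + 163\right) = -447221 + 159 = -447062$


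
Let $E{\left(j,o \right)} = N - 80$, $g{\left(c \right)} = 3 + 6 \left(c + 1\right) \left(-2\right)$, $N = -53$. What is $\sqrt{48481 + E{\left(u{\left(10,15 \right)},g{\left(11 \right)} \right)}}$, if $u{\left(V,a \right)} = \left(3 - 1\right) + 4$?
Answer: $6 \sqrt{1343} \approx 219.88$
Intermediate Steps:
$g{\left(c \right)} = -9 - 12 c$ ($g{\left(c \right)} = 3 + 6 \left(1 + c\right) \left(-2\right) = 3 + \left(6 + 6 c\right) \left(-2\right) = 3 - \left(12 + 12 c\right) = -9 - 12 c$)
$u{\left(V,a \right)} = 6$ ($u{\left(V,a \right)} = 2 + 4 = 6$)
$E{\left(j,o \right)} = -133$ ($E{\left(j,o \right)} = -53 - 80 = -133$)
$\sqrt{48481 + E{\left(u{\left(10,15 \right)},g{\left(11 \right)} \right)}} = \sqrt{48481 - 133} = \sqrt{48348} = 6 \sqrt{1343}$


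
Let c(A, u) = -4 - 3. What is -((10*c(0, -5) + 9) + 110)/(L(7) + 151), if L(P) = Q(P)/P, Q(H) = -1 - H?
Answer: -343/1049 ≈ -0.32698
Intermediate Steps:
c(A, u) = -7
L(P) = (-1 - P)/P
-((10*c(0, -5) + 9) + 110)/(L(7) + 151) = -((10*(-7) + 9) + 110)/((-1 - 1*7)/7 + 151) = -((-70 + 9) + 110)/((-1 - 7)/7 + 151) = -(-61 + 110)/((⅐)*(-8) + 151) = -49/(-8/7 + 151) = -49/1049/7 = -49*7/1049 = -1*343/1049 = -343/1049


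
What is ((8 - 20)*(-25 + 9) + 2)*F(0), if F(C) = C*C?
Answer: 0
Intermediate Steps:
F(C) = C²
((8 - 20)*(-25 + 9) + 2)*F(0) = ((8 - 20)*(-25 + 9) + 2)*0² = (-12*(-16) + 2)*0 = (192 + 2)*0 = 194*0 = 0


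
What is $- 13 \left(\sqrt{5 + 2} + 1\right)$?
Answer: $-13 - 13 \sqrt{7} \approx -47.395$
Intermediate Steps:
$- 13 \left(\sqrt{5 + 2} + 1\right) = - 13 \left(\sqrt{7} + 1\right) = - 13 \left(1 + \sqrt{7}\right) = -13 - 13 \sqrt{7}$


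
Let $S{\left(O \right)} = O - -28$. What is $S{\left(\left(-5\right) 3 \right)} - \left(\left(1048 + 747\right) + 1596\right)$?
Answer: $-3378$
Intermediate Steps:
$S{\left(O \right)} = 28 + O$ ($S{\left(O \right)} = O + 28 = 28 + O$)
$S{\left(\left(-5\right) 3 \right)} - \left(\left(1048 + 747\right) + 1596\right) = \left(28 - 15\right) - \left(\left(1048 + 747\right) + 1596\right) = \left(28 - 15\right) - \left(1795 + 1596\right) = 13 - 3391 = -3378$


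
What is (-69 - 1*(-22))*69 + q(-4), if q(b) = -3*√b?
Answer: -3243 - 6*I ≈ -3243.0 - 6.0*I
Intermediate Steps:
(-69 - 1*(-22))*69 + q(-4) = (-69 - 1*(-22))*69 - 6*I = (-69 + 22)*69 - 6*I = -47*69 - 6*I = -3243 - 6*I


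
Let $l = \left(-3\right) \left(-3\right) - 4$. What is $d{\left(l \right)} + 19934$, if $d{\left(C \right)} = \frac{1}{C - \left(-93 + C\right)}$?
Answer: $\frac{1853863}{93} \approx 19934.0$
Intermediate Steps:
$l = 5$ ($l = 9 - 4 = 5$)
$d{\left(C \right)} = \frac{1}{93}$
$d{\left(l \right)} + 19934 = \frac{1}{93} + 19934 = \frac{1853863}{93}$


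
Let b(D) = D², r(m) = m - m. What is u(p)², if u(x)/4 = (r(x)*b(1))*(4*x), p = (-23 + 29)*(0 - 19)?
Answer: 0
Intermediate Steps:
r(m) = 0
p = -114 (p = 6*(-19) = -114)
u(x) = 0 (u(x) = 4*((0*1²)*(4*x)) = 4*((0*1)*(4*x)) = 4*(0*(4*x)) = 4*0 = 0)
u(p)² = 0² = 0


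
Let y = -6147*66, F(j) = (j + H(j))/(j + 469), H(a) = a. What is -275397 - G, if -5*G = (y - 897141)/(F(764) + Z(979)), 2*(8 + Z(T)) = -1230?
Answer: -1054032982116/3833155 ≈ -2.7498e+5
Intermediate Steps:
Z(T) = -623 (Z(T) = -8 + (½)*(-1230) = -8 - 615 = -623)
F(j) = 2*j/(469 + j) (F(j) = (j + j)/(j + 469) = (2*j)/(469 + j) = 2*j/(469 + j))
y = -405702
G = -1606405419/3833155 (G = -(-405702 - 897141)/(5*(2*764/(469 + 764) - 623)) = -(-1302843)/(5*(2*764/1233 - 623)) = -(-1302843)/(5*(2*764*(1/1233) - 623)) = -(-1302843)/(5*(1528/1233 - 623)) = -(-1302843)/(5*(-766631/1233)) = -(-1302843)*(-1233)/(5*766631) = -⅕*1606405419/766631 = -1606405419/3833155 ≈ -419.08)
-275397 - G = -275397 - 1*(-1606405419/3833155) = -275397 + 1606405419/3833155 = -1054032982116/3833155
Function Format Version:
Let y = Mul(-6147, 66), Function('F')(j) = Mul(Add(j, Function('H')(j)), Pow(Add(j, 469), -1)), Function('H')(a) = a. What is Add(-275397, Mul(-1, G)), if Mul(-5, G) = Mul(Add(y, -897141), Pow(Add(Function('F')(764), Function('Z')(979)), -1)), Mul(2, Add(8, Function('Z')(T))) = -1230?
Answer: Rational(-1054032982116, 3833155) ≈ -2.7498e+5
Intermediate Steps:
Function('Z')(T) = -623 (Function('Z')(T) = Add(-8, Mul(Rational(1, 2), -1230)) = Add(-8, -615) = -623)
Function('F')(j) = Mul(2, j, Pow(Add(469, j), -1)) (Function('F')(j) = Mul(Add(j, j), Pow(Add(j, 469), -1)) = Mul(Mul(2, j), Pow(Add(469, j), -1)) = Mul(2, j, Pow(Add(469, j), -1)))
y = -405702
G = Rational(-1606405419, 3833155) (G = Mul(Rational(-1, 5), Mul(Add(-405702, -897141), Pow(Add(Mul(2, 764, Pow(Add(469, 764), -1)), -623), -1))) = Mul(Rational(-1, 5), Mul(-1302843, Pow(Add(Mul(2, 764, Pow(1233, -1)), -623), -1))) = Mul(Rational(-1, 5), Mul(-1302843, Pow(Add(Mul(2, 764, Rational(1, 1233)), -623), -1))) = Mul(Rational(-1, 5), Mul(-1302843, Pow(Add(Rational(1528, 1233), -623), -1))) = Mul(Rational(-1, 5), Mul(-1302843, Pow(Rational(-766631, 1233), -1))) = Mul(Rational(-1, 5), Mul(-1302843, Rational(-1233, 766631))) = Mul(Rational(-1, 5), Rational(1606405419, 766631)) = Rational(-1606405419, 3833155) ≈ -419.08)
Add(-275397, Mul(-1, G)) = Add(-275397, Mul(-1, Rational(-1606405419, 3833155))) = Add(-275397, Rational(1606405419, 3833155)) = Rational(-1054032982116, 3833155)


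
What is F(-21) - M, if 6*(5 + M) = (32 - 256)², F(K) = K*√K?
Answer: -25073/3 - 21*I*√21 ≈ -8357.7 - 96.234*I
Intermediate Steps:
F(K) = K^(3/2)
M = 25073/3 (M = -5 + (32 - 256)²/6 = -5 + (⅙)*(-224)² = -5 + (⅙)*50176 = -5 + 25088/3 = 25073/3 ≈ 8357.7)
F(-21) - M = (-21)^(3/2) - 1*25073/3 = -21*I*√21 - 25073/3 = -25073/3 - 21*I*√21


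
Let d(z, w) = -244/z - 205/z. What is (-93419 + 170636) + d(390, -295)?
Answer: 30114181/390 ≈ 77216.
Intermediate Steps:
d(z, w) = -449/z
(-93419 + 170636) + d(390, -295) = (-93419 + 170636) - 449/390 = 77217 - 449*1/390 = 77217 - 449/390 = 30114181/390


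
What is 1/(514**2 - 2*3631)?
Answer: 1/256934 ≈ 3.8920e-6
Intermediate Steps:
1/(514**2 - 2*3631) = 1/(264196 - 7262) = 1/256934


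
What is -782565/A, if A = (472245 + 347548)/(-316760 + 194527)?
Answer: 95655267645/819793 ≈ 1.1668e+5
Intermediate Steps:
A = -819793/122233 (A = 819793/(-122233) = 819793*(-1/122233) = -819793/122233 ≈ -6.7068)
-782565/A = -782565/(-819793/122233) = -782565*(-122233/819793) = 95655267645/819793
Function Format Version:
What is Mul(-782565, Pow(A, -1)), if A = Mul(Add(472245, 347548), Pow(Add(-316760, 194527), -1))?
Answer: Rational(95655267645, 819793) ≈ 1.1668e+5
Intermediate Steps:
A = Rational(-819793, 122233) (A = Mul(819793, Pow(-122233, -1)) = Mul(819793, Rational(-1, 122233)) = Rational(-819793, 122233) ≈ -6.7068)
Mul(-782565, Pow(A, -1)) = Mul(-782565, Pow(Rational(-819793, 122233), -1)) = Mul(-782565, Rational(-122233, 819793)) = Rational(95655267645, 819793)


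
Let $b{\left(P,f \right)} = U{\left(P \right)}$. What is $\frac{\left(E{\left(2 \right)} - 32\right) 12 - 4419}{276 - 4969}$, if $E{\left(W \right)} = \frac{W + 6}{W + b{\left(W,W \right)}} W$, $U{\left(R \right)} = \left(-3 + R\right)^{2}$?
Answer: $\frac{4739}{4693} \approx 1.0098$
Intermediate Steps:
$b{\left(P,f \right)} = \left(-3 + P\right)^{2}$
$E{\left(W \right)} = \frac{W \left(6 + W\right)}{W + \left(-3 + W\right)^{2}}$ ($E{\left(W \right)} = \frac{W + 6}{W + \left(-3 + W\right)^{2}} W = \frac{6 + W}{W + \left(-3 + W\right)^{2}} W = \frac{W \left(6 + W\right)}{W + \left(-3 + W\right)^{2}}$)
$\frac{\left(E{\left(2 \right)} - 32\right) 12 - 4419}{276 - 4969} = \frac{\left(\frac{2 \left(6 + 2\right)}{2 + \left(-3 + 2\right)^{2}} - 32\right) 12 - 4419}{276 - 4969} = \frac{\left(2 \frac{1}{2 + \left(-1\right)^{2}} \cdot 8 - 32\right) 12 - 4419}{-4693} = \left(\left(2 \frac{1}{2 + 1} \cdot 8 - 32\right) 12 - 4419\right) \left(- \frac{1}{4693}\right) = \left(\left(2 \cdot \frac{1}{3} \cdot 8 - 32\right) 12 - 4419\right) \left(- \frac{1}{4693}\right) = \left(\left(\frac{16}{3} - 32\right) 12 - 4419\right) \left(- \frac{1}{4693}\right) = \left(\left(- \frac{80}{3}\right) 12 - 4419\right) \left(- \frac{1}{4693}\right) = \left(-320 - 4419\right) \left(- \frac{1}{4693}\right) = \left(-4739\right) \left(- \frac{1}{4693}\right) = \frac{4739}{4693}$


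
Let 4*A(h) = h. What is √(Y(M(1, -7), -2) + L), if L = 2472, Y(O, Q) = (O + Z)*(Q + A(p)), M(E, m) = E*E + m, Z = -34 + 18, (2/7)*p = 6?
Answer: √9602/2 ≈ 48.995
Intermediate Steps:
p = 21 (p = (7/2)*6 = 21)
A(h) = h/4
Z = -16
M(E, m) = m + E² (M(E, m) = E² + m = m + E²)
Y(O, Q) = (-16 + O)*(21/4 + Q) (Y(O, Q) = (O - 16)*(Q + (¼)*21) = (-16 + O)*(Q + 21/4) = (-16 + O)*(21/4 + Q))
√(Y(M(1, -7), -2) + L) = √((-84 - 16*(-2) + 21*(-7 + 1²)/4 + (-7 + 1²)*(-2)) + 2472) = √((-84 + 32 + 21*(-7 + 1)/4 + (-7 + 1)*(-2)) + 2472) = √((-84 + 32 + (21/4)*(-6) - 6*(-2)) + 2472) = √((-84 + 32 - 63/2 + 12) + 2472) = √(-143/2 + 2472) = √(4801/2) = √9602/2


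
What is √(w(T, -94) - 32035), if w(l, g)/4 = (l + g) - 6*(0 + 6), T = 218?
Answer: I*√31683 ≈ 178.0*I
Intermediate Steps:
w(l, g) = -144 + 4*g + 4*l (w(l, g) = 4*((l + g) - 6*(0 + 6)) = 4*((g + l) - 6*6) = 4*((g + l) - 36) = 4*(-36 + g + l) = -144 + 4*g + 4*l)
√(w(T, -94) - 32035) = √((-144 + 4*(-94) + 4*218) - 32035) = √((-144 - 376 + 872) - 32035) = √(352 - 32035) = √(-31683) = I*√31683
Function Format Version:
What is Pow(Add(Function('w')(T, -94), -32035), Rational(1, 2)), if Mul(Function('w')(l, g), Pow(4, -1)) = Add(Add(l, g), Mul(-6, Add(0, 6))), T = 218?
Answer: Mul(I, Pow(31683, Rational(1, 2))) ≈ Mul(178.00, I)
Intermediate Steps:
Function('w')(l, g) = Add(-144, Mul(4, g), Mul(4, l)) (Function('w')(l, g) = Mul(4, Add(Add(l, g), Mul(-6, Add(0, 6)))) = Mul(4, Add(Add(g, l), Mul(-6, 6))) = Mul(4, Add(Add(g, l), -36)) = Mul(4, Add(-36, g, l)) = Add(-144, Mul(4, g), Mul(4, l)))
Pow(Add(Function('w')(T, -94), -32035), Rational(1, 2)) = Pow(Add(Add(-144, Mul(4, -94), Mul(4, 218)), -32035), Rational(1, 2)) = Pow(Add(Add(-144, -376, 872), -32035), Rational(1, 2)) = Pow(Add(352, -32035), Rational(1, 2)) = Pow(-31683, Rational(1, 2)) = Mul(I, Pow(31683, Rational(1, 2)))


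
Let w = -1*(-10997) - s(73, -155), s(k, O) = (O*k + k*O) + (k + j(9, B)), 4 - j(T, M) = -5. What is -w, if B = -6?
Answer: -33545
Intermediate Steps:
j(T, M) = 9 (j(T, M) = 4 - 1*(-5) = 4 + 5 = 9)
s(k, O) = 9 + k + 2*O*k (s(k, O) = (O*k + k*O) + (k + 9) = (O*k + O*k) + (9 + k) = 2*O*k + (9 + k) = 9 + k + 2*O*k)
w = 33545 (w = -1*(-10997) - (9 + 73 + 2*(-155)*73) = 10997 - (9 + 73 - 22630) = 10997 - 1*(-22548) = 10997 + 22548 = 33545)
-w = -1*33545 = -33545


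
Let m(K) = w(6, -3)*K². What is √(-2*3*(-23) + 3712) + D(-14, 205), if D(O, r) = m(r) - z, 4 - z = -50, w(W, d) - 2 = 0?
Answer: 83996 + 5*√154 ≈ 84058.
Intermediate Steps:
w(W, d) = 2 (w(W, d) = 2 + 0 = 2)
m(K) = 2*K²
z = 54 (z = 4 - 1*(-50) = 4 + 50 = 54)
D(O, r) = -54 + 2*r² (D(O, r) = 2*r² - 1*54 = 2*r² - 54 = -54 + 2*r²)
√(-2*3*(-23) + 3712) + D(-14, 205) = √(-2*3*(-23) + 3712) + (-54 + 2*205²) = √(-6*(-23) + 3712) + (-54 + 2*42025) = √(138 + 3712) + (-54 + 84050) = √3850 + 83996 = 5*√154 + 83996 = 83996 + 5*√154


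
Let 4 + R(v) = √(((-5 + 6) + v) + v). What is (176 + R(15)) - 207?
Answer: -35 + √31 ≈ -29.432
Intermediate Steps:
R(v) = -4 + √(1 + 2*v) (R(v) = -4 + √(((-5 + 6) + v) + v) = -4 + √((1 + v) + v) = -4 + √(1 + 2*v))
(176 + R(15)) - 207 = (176 + (-4 + √(1 + 2*15))) - 207 = (176 + (-4 + √(1 + 30))) - 207 = (176 + (-4 + √31)) - 207 = (172 + √31) - 207 = -35 + √31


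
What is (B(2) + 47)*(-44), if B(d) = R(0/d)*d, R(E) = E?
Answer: -2068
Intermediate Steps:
B(d) = 0 (B(d) = (0/d)*d = 0*d = 0)
(B(2) + 47)*(-44) = (0 + 47)*(-44) = 47*(-44) = -2068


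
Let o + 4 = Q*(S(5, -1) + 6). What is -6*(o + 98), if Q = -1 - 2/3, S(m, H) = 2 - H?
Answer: -474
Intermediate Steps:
Q = -5/3 (Q = -1 - 2/3 = -1 - 1*⅔ = -1 - ⅔ = -5/3 ≈ -1.6667)
o = -19 (o = -4 - 5*((2 - 1*(-1)) + 6)/3 = -4 - 5*((2 + 1) + 6)/3 = -4 - 5*(3 + 6)/3 = -4 - 5/3*9 = -4 - 15 = -19)
-6*(o + 98) = -6*(-19 + 98) = -6*79 = -474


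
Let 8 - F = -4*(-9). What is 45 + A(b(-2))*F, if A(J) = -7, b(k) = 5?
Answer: 241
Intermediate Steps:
F = -28 (F = 8 - (-4)*(-9) = 8 - 1*36 = 8 - 36 = -28)
45 + A(b(-2))*F = 45 - 7*(-28) = 45 + 196 = 241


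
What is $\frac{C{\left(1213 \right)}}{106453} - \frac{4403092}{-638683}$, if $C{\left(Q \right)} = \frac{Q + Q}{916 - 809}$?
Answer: $\frac{468736833470}{67989721399} \approx 6.8942$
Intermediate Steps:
$C{\left(Q \right)} = \frac{2 Q}{107}$
$\frac{C{\left(1213 \right)}}{106453} - \frac{4403092}{-638683} = \frac{\frac{2}{107} \cdot 1213}{106453} - \frac{4403092}{-638683} = \frac{2426}{107} \cdot \frac{1}{106453} - - \frac{4403092}{638683} = \frac{2426}{11390471} + \frac{4403092}{638683} = \frac{468736833470}{67989721399}$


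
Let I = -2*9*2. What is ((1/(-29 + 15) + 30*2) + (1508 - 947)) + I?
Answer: 8189/14 ≈ 584.93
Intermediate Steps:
I = -36 (I = -18*2 = -36)
((1/(-29 + 15) + 30*2) + (1508 - 947)) + I = ((1/(-29 + 15) + 30*2) + (1508 - 947)) - 36 = ((1/(-14) + 60) + 561) - 36 = ((-1/14 + 60) + 561) - 36 = (839/14 + 561) - 36 = 8693/14 - 36 = 8189/14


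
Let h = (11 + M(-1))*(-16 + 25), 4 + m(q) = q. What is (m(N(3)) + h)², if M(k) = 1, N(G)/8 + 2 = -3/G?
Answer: 6400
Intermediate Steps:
N(G) = -16 - 24/G (N(G) = -16 + 8*(-3/G) = -16 - 24/G)
m(q) = -4 + q
h = 108 (h = (11 + 1)*(-16 + 25) = 12*9 = 108)
(m(N(3)) + h)² = ((-4 + (-16 - 24/3)) + 108)² = ((-4 + (-16 - 24*⅓)) + 108)² = ((-4 + (-16 - 8)) + 108)² = ((-4 - 24) + 108)² = (-28 + 108)² = 80² = 6400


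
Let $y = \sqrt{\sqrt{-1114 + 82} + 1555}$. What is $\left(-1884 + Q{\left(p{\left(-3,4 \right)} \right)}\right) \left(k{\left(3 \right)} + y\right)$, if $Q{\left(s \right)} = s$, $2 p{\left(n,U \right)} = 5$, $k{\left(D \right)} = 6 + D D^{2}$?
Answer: $- \frac{124179}{2} - \frac{3763 \sqrt{1555 + 2 i \sqrt{258}}}{2} \approx -1.3629 \cdot 10^{5} - 766.35 i$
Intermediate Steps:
$k{\left(D \right)} = 6 + D^{3}$
$p{\left(n,U \right)} = \frac{5}{2}$ ($p{\left(n,U \right)} = \frac{1}{2} \cdot 5 = \frac{5}{2}$)
$y = \sqrt{1555 + 2 i \sqrt{258}}$ ($y = \sqrt{\sqrt{-1032} + 1555} = \sqrt{2 i \sqrt{258} + 1555} = \sqrt{1555 + 2 i \sqrt{258}} \approx 39.436 + 0.4073 i$)
$\left(-1884 + Q{\left(p{\left(-3,4 \right)} \right)}\right) \left(k{\left(3 \right)} + y\right) = \left(-1884 + \frac{5}{2}\right) \left(\left(6 + 3^{3}\right) + \sqrt{1555 + 2 i \sqrt{258}}\right) = - \frac{3763 \left(\left(6 + 27\right) + \sqrt{1555 + 2 i \sqrt{258}}\right)}{2} = - \frac{3763 \left(33 + \sqrt{1555 + 2 i \sqrt{258}}\right)}{2} = - \frac{124179}{2} - \frac{3763 \sqrt{1555 + 2 i \sqrt{258}}}{2}$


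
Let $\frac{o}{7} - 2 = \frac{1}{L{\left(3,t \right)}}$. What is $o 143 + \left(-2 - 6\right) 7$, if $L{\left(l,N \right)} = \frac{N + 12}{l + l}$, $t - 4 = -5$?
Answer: $2492$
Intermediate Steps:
$t = -1$ ($t = 4 - 5 = -1$)
$L{\left(l,N \right)} = \frac{12 + N}{2 l}$
$o = \frac{196}{11}$ ($o = 14 + \frac{7}{\frac{1}{2} \cdot \frac{1}{3} \left(12 - 1\right)} = 14 + \frac{7}{\frac{1}{2} \cdot \frac{1}{3} \cdot 11} = 14 + \frac{7}{\frac{11}{6}} = 14 + 7 \cdot \frac{6}{11} = 14 + \frac{42}{11} = \frac{196}{11} \approx 17.818$)
$o 143 + \left(-2 - 6\right) 7 = \frac{196}{11} \cdot 143 + \left(-2 - 6\right) 7 = 2548 - 56 = 2492$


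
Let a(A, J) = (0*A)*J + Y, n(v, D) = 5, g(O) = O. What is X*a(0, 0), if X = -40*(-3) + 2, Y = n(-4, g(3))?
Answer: 610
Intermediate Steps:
Y = 5
a(A, J) = 5 (a(A, J) = (0*A)*J + 5 = 0*J + 5 = 0 + 5 = 5)
X = 122 (X = -10*(-12) + 2 = 120 + 2 = 122)
X*a(0, 0) = 122*5 = 610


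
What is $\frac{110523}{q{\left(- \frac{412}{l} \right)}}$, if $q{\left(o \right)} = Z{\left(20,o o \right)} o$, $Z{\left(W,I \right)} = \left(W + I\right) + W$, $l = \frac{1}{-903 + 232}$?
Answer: $\frac{110523}{21128039923115488} \approx 5.2311 \cdot 10^{-12}$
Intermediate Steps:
$l = - \frac{1}{671}$ ($l = \frac{1}{-671} = - \frac{1}{671} \approx -0.0014903$)
$Z{\left(W,I \right)} = I + 2 W$ ($Z{\left(W,I \right)} = \left(I + W\right) + W = I + 2 W$)
$q{\left(o \right)} = o \left(40 + o^{2}\right)$ ($q{\left(o \right)} = \left(o o + 2 \cdot 20\right) o = \left(o^{2} + 40\right) o = \left(40 + o^{2}\right) o = o \left(40 + o^{2}\right)$)
$\frac{110523}{q{\left(- \frac{412}{l} \right)}} = \frac{110523}{- \frac{412}{- \frac{1}{671}} \left(40 + \left(- \frac{412}{- \frac{1}{671}}\right)^{2}\right)} = \frac{110523}{\left(-412\right) \left(-671\right) \left(40 + \left(\left(-412\right) \left(-671\right)\right)^{2}\right)} = \frac{110523}{276452 \left(40 + 276452^{2}\right)} = \frac{110523}{276452 \left(40 + 76425708304\right)} = \frac{110523}{276452 \cdot 76425708344} = \frac{110523}{21128039923115488}$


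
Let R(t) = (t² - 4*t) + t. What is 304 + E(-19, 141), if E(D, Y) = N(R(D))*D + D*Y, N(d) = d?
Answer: -10317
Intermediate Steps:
R(t) = t² - 3*t
E(D, Y) = D*Y + D²*(-3 + D) (E(D, Y) = (D*(-3 + D))*D + D*Y = D²*(-3 + D) + D*Y = D*Y + D²*(-3 + D))
304 + E(-19, 141) = 304 - 19*(141 - 19*(-3 - 19)) = 304 - 19*(141 - 19*(-22)) = 304 - 19*(141 + 418) = 304 - 19*559 = 304 - 10621 = -10317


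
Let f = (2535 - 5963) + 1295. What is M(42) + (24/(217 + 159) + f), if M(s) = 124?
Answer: -94420/47 ≈ -2008.9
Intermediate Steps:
f = -2133 (f = -3428 + 1295 = -2133)
M(42) + (24/(217 + 159) + f) = 124 + (24/(217 + 159) - 2133) = 124 + (24/376 - 2133) = 124 + ((1/376)*24 - 2133) = 124 + (3/47 - 2133) = 124 - 100248/47 = -94420/47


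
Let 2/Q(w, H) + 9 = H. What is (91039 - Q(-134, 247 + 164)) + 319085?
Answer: 82434923/201 ≈ 4.1012e+5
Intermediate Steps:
Q(w, H) = 2/(-9 + H)
(91039 - Q(-134, 247 + 164)) + 319085 = (91039 - 2/(-9 + (247 + 164))) + 319085 = (91039 - 2/(-9 + 411)) + 319085 = (91039 - 2/402) + 319085 = (91039 - 1*1/201) + 319085 = (91039 - 1/201) + 319085 = 18298838/201 + 319085 = 82434923/201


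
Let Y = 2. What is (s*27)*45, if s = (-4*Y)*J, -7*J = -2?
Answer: -19440/7 ≈ -2777.1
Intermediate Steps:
J = 2/7 (J = -⅐*(-2) = 2/7 ≈ 0.28571)
s = -16/7 (s = -4*2*(2/7) = -8*2/7 = -16/7 ≈ -2.2857)
(s*27)*45 = -16/7*27*45 = -432/7*45 = -19440/7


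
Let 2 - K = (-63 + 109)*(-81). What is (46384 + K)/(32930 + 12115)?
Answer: 5568/5005 ≈ 1.1125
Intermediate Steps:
K = 3728 (K = 2 - (-63 + 109)*(-81) = 2 - 46*(-81) = 2 - 1*(-3726) = 2 + 3726 = 3728)
(46384 + K)/(32930 + 12115) = (46384 + 3728)/(32930 + 12115) = 50112/45045 = 50112*(1/45045) = 5568/5005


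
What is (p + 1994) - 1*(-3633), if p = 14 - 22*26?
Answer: 5069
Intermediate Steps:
p = -558 (p = 14 - 572 = -558)
(p + 1994) - 1*(-3633) = (-558 + 1994) - 1*(-3633) = 1436 + 3633 = 5069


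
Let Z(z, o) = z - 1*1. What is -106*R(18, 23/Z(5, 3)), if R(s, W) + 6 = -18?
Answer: 2544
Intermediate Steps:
Z(z, o) = -1 + z (Z(z, o) = z - 1 = -1 + z)
R(s, W) = -24 (R(s, W) = -6 - 18 = -24)
-106*R(18, 23/Z(5, 3)) = -106*(-24) = 2544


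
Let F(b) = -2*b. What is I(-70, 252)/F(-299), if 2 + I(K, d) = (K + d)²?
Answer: 16561/299 ≈ 55.388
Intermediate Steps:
I(K, d) = -2 + (K + d)²
I(-70, 252)/F(-299) = (-2 + (-70 + 252)²)/((-2*(-299))) = (-2 + 182²)/598 = (-2 + 33124)*(1/598) = 33122*(1/598) = 16561/299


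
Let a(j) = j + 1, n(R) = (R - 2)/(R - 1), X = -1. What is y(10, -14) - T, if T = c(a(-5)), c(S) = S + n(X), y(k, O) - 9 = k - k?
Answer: 23/2 ≈ 11.500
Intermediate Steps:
n(R) = (-2 + R)/(-1 + R)
a(j) = 1 + j
y(k, O) = 9 (y(k, O) = 9 + (k - k) = 9 + 0 = 9)
c(S) = 3/2 + S (c(S) = S + (-2 - 1)/(-1 - 1) = S - 3/(-2) = S - 1/2*(-3) = S + 3/2 = 3/2 + S)
T = -5/2 (T = 3/2 + (1 - 5) = 3/2 - 4 = -5/2 ≈ -2.5000)
y(10, -14) - T = 9 - 1*(-5/2) = 9 + 5/2 = 23/2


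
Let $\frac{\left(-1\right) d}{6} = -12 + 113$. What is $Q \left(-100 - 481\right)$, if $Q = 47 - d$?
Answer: $-379393$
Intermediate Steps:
$d = -606$ ($d = - 6 \left(-12 + 113\right) = \left(-6\right) 101 = -606$)
$Q = 653$ ($Q = 47 - -606 = 47 + 606 = 653$)
$Q \left(-100 - 481\right) = 653 \left(-100 - 481\right) = 653 \left(-581\right) = -379393$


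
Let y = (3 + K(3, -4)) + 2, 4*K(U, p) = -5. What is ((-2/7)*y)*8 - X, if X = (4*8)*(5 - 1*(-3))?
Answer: -1852/7 ≈ -264.57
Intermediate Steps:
X = 256 (X = 32*(5 + 3) = 32*8 = 256)
K(U, p) = -5/4 (K(U, p) = (1/4)*(-5) = -5/4)
y = 15/4 (y = (3 - 5/4) + 2 = 7/4 + 2 = 15/4 ≈ 3.7500)
((-2/7)*y)*8 - X = (-2/7*(15/4))*8 - 1*256 = (-2*1/7*(15/4))*8 - 256 = -2/7*15/4*8 - 256 = -15/14*8 - 256 = -60/7 - 256 = -1852/7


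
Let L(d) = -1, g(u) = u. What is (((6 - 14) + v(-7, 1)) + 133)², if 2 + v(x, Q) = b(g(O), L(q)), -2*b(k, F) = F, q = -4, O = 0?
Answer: 61009/4 ≈ 15252.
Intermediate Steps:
b(k, F) = -F/2
v(x, Q) = -3/2 (v(x, Q) = -2 - ½*(-1) = -2 + ½ = -3/2)
(((6 - 14) + v(-7, 1)) + 133)² = (((6 - 14) - 3/2) + 133)² = ((-8 - 3/2) + 133)² = (-19/2 + 133)² = (247/2)² = 61009/4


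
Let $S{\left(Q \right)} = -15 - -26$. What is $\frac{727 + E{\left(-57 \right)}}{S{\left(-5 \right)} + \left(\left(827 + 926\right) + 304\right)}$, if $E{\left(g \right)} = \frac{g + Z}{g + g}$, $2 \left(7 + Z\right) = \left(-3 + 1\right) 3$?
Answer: $\frac{82945}{235752} \approx 0.35183$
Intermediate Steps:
$S{\left(Q \right)} = 11$ ($S{\left(Q \right)} = -15 + 26 = 11$)
$Z = -10$ ($Z = -7 + \frac{\left(-3 + 1\right) 3}{2} = -7 + \frac{\left(-2\right) 3}{2} = -7 + \frac{1}{2} \left(-6\right) = -7 - 3 = -10$)
$E{\left(g \right)} = \frac{-10 + g}{2 g}$ ($E{\left(g \right)} = \frac{g - 10}{g + g} = \frac{-10 + g}{2 g}$)
$\frac{727 + E{\left(-57 \right)}}{S{\left(-5 \right)} + \left(\left(827 + 926\right) + 304\right)} = \frac{727 + \frac{-10 - 57}{2 \left(-57\right)}}{11 + \left(\left(827 + 926\right) + 304\right)} = \frac{727 + \frac{1}{2} \left(- \frac{1}{57}\right) \left(-67\right)}{11 + \left(1753 + 304\right)} = \frac{727 + \frac{67}{114}}{11 + 2057} = \frac{82945}{114 \cdot 2068} = \frac{82945}{114} \cdot \frac{1}{2068} = \frac{82945}{235752}$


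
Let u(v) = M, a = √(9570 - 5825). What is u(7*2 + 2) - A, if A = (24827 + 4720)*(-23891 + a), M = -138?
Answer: 705907239 - 29547*√3745 ≈ 7.0410e+8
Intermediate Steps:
a = √3745 ≈ 61.196
A = -705907377 + 29547*√3745 (A = (24827 + 4720)*(-23891 + √3745) = 29547*(-23891 + √3745) = -705907377 + 29547*√3745 ≈ -7.0410e+8)
u(v) = -138
u(7*2 + 2) - A = -138 - (-705907377 + 29547*√3745) = -138 + (705907377 - 29547*√3745) = 705907239 - 29547*√3745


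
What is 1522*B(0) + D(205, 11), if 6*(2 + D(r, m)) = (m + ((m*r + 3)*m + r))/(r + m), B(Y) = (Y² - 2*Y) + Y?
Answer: 11231/648 ≈ 17.332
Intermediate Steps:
B(Y) = Y² - Y
D(r, m) = -2 + (m + r + m*(3 + m*r))/(6*(m + r)) (D(r, m) = -2 + ((m + ((m*r + 3)*m + r))/(r + m))/6 = -2 + ((m + ((3 + m*r)*m + r))/(m + r))/6 = -2 + ((m + (m*(3 + m*r) + r))/(m + r))/6 = -2 + ((m + (r + m*(3 + m*r)))/(m + r))/6 = -2 + ((m + r + m*(3 + m*r))/(m + r))/6 = -2 + (m + r + m*(3 + m*r))/(6*(m + r)))
1522*B(0) + D(205, 11) = 1522*(0*(-1 + 0)) + (-11*205 - 8*11 + 205*11²)/(6*(11 + 205)) = 1522*(0*(-1)) + (⅙)*(-2255 - 88 + 205*121)/216 = 1522*0 + (⅙)*(1/216)*(-2255 - 88 + 24805) = 0 + (⅙)*(1/216)*22462 = 0 + 11231/648 = 11231/648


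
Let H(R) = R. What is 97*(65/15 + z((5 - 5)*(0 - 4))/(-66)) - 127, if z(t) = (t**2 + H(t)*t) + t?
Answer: 880/3 ≈ 293.33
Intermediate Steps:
z(t) = t + 2*t**2 (z(t) = (t**2 + t*t) + t = (t**2 + t**2) + t = 2*t**2 + t = t + 2*t**2)
97*(65/15 + z((5 - 5)*(0 - 4))/(-66)) - 127 = 97*(65/15 + (((5 - 5)*(0 - 4))*(1 + 2*((5 - 5)*(0 - 4))))/(-66)) - 127 = 97*(65*(1/15) + ((0*(-4))*(1 + 2*(0*(-4))))*(-1/66)) - 127 = 97*(13/3 + (0*(1 + 2*0))*(-1/66)) - 127 = 97*(13/3 + (0*(1 + 0))*(-1/66)) - 127 = 97*(13/3 + (0*1)*(-1/66)) - 127 = 97*(13/3 + 0*(-1/66)) - 127 = 97*(13/3 + 0) - 127 = 97*(13/3) - 127 = 1261/3 - 127 = 880/3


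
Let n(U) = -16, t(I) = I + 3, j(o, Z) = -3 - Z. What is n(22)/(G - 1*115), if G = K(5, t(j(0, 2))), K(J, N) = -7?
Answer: 8/61 ≈ 0.13115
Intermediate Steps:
t(I) = 3 + I
G = -7
n(22)/(G - 1*115) = -16/(-7 - 1*115) = -16/(-7 - 115) = -16/(-122) = -16*(-1/122) = 8/61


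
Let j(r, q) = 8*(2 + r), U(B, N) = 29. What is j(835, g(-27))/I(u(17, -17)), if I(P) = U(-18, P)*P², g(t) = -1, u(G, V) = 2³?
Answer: 837/232 ≈ 3.6078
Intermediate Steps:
u(G, V) = 8
j(r, q) = 16 + 8*r
I(P) = 29*P²
j(835, g(-27))/I(u(17, -17)) = (16 + 8*835)/((29*8²)) = (16 + 6680)/((29*64)) = 6696/1856 = 6696*(1/1856) = 837/232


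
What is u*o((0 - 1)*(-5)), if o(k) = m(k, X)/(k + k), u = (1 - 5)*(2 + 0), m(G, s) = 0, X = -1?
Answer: 0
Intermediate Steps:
u = -8 (u = -4*2 = -8)
o(k) = 0 (o(k) = 0/(k + k) = 0/(2*k) = (1/(2*k))*0 = 0)
u*o((0 - 1)*(-5)) = -8*0 = 0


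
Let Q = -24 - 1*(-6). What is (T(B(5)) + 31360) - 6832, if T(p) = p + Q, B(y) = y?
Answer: 24515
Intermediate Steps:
Q = -18 (Q = -24 + 6 = -18)
T(p) = -18 + p (T(p) = p - 18 = -18 + p)
(T(B(5)) + 31360) - 6832 = ((-18 + 5) + 31360) - 6832 = (-13 + 31360) - 6832 = 31347 - 6832 = 24515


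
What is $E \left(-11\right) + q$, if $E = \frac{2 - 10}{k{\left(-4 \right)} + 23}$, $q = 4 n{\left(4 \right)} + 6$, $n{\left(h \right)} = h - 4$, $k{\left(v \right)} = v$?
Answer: $\frac{202}{19} \approx 10.632$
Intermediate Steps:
$n{\left(h \right)} = -4 + h$
$q = 6$ ($q = 4 \left(-4 + 4\right) + 6 = 4 \cdot 0 + 6 = 0 + 6 = 6$)
$E = - \frac{8}{19}$ ($E = \frac{2 - 10}{-4 + 23} = - \frac{8}{19} \approx -0.42105$)
$E \left(-11\right) + q = \left(- \frac{8}{19}\right) \left(-11\right) + 6 = \frac{88}{19} + 6 = \frac{202}{19}$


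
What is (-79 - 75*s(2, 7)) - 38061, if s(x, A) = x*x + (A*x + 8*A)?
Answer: -43690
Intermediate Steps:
s(x, A) = x² + 8*A + A*x (s(x, A) = x² + (8*A + A*x) = x² + 8*A + A*x)
(-79 - 75*s(2, 7)) - 38061 = (-79 - 75*(2² + 8*7 + 7*2)) - 38061 = (-79 - 75*(4 + 56 + 14)) - 38061 = (-79 - 75*74) - 38061 = (-79 - 5550) - 38061 = -5629 - 38061 = -43690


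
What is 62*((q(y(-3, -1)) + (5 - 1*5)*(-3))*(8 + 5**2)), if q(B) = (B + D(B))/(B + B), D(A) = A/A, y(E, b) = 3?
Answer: 1364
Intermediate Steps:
D(A) = 1
q(B) = (1 + B)/(2*B) (q(B) = (B + 1)/(B + B) = (1 + B)/((2*B)) = (1 + B)*(1/(2*B)) = (1 + B)/(2*B))
62*((q(y(-3, -1)) + (5 - 1*5)*(-3))*(8 + 5**2)) = 62*(((1/2)*(1 + 3)/3 + (5 - 1*5)*(-3))*(8 + 5**2)) = 62*(((1/2)*(1/3)*4 + (5 - 5)*(-3))*(8 + 25)) = 62*((2/3 + 0*(-3))*33) = 62*((2/3 + 0)*33) = 62*((2/3)*33) = 62*22 = 1364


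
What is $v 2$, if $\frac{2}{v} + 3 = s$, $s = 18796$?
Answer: $\frac{4}{18793} \approx 0.00021285$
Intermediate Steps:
$v = \frac{2}{18793}$ ($v = \frac{2}{-3 + 18796} = \frac{2}{18793} \approx 0.00010642$)
$v 2 = \frac{2}{18793} \cdot 2 = \frac{4}{18793}$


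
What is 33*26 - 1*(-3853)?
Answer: 4711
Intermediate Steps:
33*26 - 1*(-3853) = 858 + 3853 = 4711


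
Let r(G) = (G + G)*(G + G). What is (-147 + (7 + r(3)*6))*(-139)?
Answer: -10564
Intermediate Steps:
r(G) = 4*G² (r(G) = (2*G)*(2*G) = 4*G²)
(-147 + (7 + r(3)*6))*(-139) = (-147 + (7 + (4*3²)*6))*(-139) = (-147 + (7 + (4*9)*6))*(-139) = (-147 + (7 + 36*6))*(-139) = (-147 + (7 + 216))*(-139) = (-147 + 223)*(-139) = 76*(-139) = -10564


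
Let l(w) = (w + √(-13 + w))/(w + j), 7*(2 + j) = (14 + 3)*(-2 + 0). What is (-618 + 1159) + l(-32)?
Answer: 9211/17 - 21*I*√5/272 ≈ 541.82 - 0.17264*I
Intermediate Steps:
j = -48/7 (j = -2 + ((14 + 3)*(-2 + 0))/7 = -2 + (17*(-2))/7 = -2 + (⅐)*(-34) = -2 - 34/7 = -48/7 ≈ -6.8571)
l(w) = (w + √(-13 + w))/(-48/7 + w) (l(w) = (w + √(-13 + w))/(w - 48/7) = (w + √(-13 + w))/(-48/7 + w))
(-618 + 1159) + l(-32) = (-618 + 1159) + 7*(-32 + √(-13 - 32))/(-48 + 7*(-32)) = 541 + 7*(-32 + √(-45))/(-48 - 224) = 541 + 7*(-32 + 3*I*√5)/(-272) = 541 + 7*(-1/272)*(-32 + 3*I*√5) = 541 + (14/17 - 21*I*√5/272) = 9211/17 - 21*I*√5/272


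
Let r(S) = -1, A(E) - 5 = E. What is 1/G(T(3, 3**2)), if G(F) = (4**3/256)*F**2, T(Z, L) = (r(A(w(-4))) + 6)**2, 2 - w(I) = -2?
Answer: 4/625 ≈ 0.0064000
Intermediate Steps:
w(I) = 4 (w(I) = 2 - 1*(-2) = 2 + 2 = 4)
A(E) = 5 + E
T(Z, L) = 25 (T(Z, L) = (-1 + 6)**2 = 5**2 = 25)
G(F) = F**2/4 (G(F) = (64*(1/256))*F**2 = F**2/4)
1/G(T(3, 3**2)) = 1/((1/4)*25**2) = 1/((1/4)*625) = 1/(625/4) = 4/625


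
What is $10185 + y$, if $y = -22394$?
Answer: $-12209$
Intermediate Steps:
$10185 + y = 10185 - 22394 = -12209$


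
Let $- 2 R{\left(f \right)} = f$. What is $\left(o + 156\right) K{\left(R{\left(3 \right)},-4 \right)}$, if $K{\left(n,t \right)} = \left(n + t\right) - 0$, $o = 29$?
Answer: $- \frac{2035}{2} \approx -1017.5$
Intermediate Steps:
$R{\left(f \right)} = - \frac{f}{2}$
$K{\left(n,t \right)} = n + t$ ($K{\left(n,t \right)} = \left(n + t\right) + 0 = n + t$)
$\left(o + 156\right) K{\left(R{\left(3 \right)},-4 \right)} = \left(29 + 156\right) \left(\left(- \frac{1}{2}\right) 3 - 4\right) = 185 \left(- \frac{3}{2} - 4\right) = 185 \left(- \frac{11}{2}\right) = - \frac{2035}{2}$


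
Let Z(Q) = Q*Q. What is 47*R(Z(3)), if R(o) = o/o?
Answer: 47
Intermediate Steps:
Z(Q) = Q²
R(o) = 1
47*R(Z(3)) = 47*1 = 47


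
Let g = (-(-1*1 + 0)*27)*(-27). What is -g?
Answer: 729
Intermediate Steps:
g = -729 (g = (-(-1 + 0)*27)*(-27) = (-1*(-1)*27)*(-27) = (1*27)*(-27) = 27*(-27) = -729)
-g = -1*(-729) = 729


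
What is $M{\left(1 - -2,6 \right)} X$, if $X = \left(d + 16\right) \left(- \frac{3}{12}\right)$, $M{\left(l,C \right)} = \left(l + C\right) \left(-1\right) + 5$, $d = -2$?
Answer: $14$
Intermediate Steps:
$M{\left(l,C \right)} = 5 - C - l$ ($M{\left(l,C \right)} = \left(C + l\right) \left(-1\right) + 5 = \left(- C - l\right) + 5 = 5 - C - l$)
$X = - \frac{7}{2}$ ($X = \left(-2 + 16\right) \left(- \frac{3}{12}\right) = 14 \left(\left(-3\right) \frac{1}{12}\right) = 14 \left(- \frac{1}{4}\right) = - \frac{7}{2} \approx -3.5$)
$M{\left(1 - -2,6 \right)} X = \left(5 - 6 - \left(1 - -2\right)\right) \left(- \frac{7}{2}\right) = \left(5 - 6 - \left(1 + 2\right)\right) \left(- \frac{7}{2}\right) = \left(5 - 6 - 3\right) \left(- \frac{7}{2}\right) = \left(-4\right) \left(- \frac{7}{2}\right) = 14$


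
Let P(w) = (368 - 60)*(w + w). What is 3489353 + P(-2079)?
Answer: 2208689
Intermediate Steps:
P(w) = 616*w (P(w) = 308*(2*w) = 616*w)
3489353 + P(-2079) = 3489353 + 616*(-2079) = 3489353 - 1280664 = 2208689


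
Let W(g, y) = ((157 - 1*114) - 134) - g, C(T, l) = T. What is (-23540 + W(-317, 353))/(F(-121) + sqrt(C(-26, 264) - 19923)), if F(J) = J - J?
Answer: 23314*I*sqrt(19949)/19949 ≈ 165.07*I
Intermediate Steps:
W(g, y) = -91 - g (W(g, y) = ((157 - 114) - 134) - g = (43 - 134) - g = -91 - g)
F(J) = 0
(-23540 + W(-317, 353))/(F(-121) + sqrt(C(-26, 264) - 19923)) = (-23540 + (-91 - 1*(-317)))/(0 + sqrt(-26 - 19923)) = (-23540 + (-91 + 317))/(0 + sqrt(-19949)) = (-23540 + 226)/(0 + I*sqrt(19949)) = -23314*(-I*sqrt(19949)/19949) = -(-23314)*I*sqrt(19949)/19949 = 23314*I*sqrt(19949)/19949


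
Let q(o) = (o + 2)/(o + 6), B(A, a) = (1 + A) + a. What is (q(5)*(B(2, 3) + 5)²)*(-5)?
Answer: -385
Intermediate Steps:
B(A, a) = 1 + A + a
q(o) = (2 + o)/(6 + o)
(q(5)*(B(2, 3) + 5)²)*(-5) = (((2 + 5)/(6 + 5))*((1 + 2 + 3) + 5)²)*(-5) = ((7/11)*(6 + 5)²)*(-5) = (((1/11)*7)*11²)*(-5) = ((7/11)*121)*(-5) = 77*(-5) = -385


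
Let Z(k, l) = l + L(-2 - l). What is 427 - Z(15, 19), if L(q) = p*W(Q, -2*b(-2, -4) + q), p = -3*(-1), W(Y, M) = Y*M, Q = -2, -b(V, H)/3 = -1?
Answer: 246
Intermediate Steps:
b(V, H) = 3 (b(V, H) = -3*(-1) = 3)
W(Y, M) = M*Y
p = 3
L(q) = 36 - 6*q (L(q) = 3*((-2*3 + q)*(-2)) = 3*((-6 + q)*(-2)) = 3*(12 - 2*q) = 36 - 6*q)
Z(k, l) = 48 + 7*l (Z(k, l) = l + (36 - 6*(-2 - l)) = l + (36 + (12 + 6*l)) = l + (48 + 6*l) = 48 + 7*l)
427 - Z(15, 19) = 427 - (48 + 7*19) = 427 - (48 + 133) = 427 - 1*181 = 427 - 181 = 246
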